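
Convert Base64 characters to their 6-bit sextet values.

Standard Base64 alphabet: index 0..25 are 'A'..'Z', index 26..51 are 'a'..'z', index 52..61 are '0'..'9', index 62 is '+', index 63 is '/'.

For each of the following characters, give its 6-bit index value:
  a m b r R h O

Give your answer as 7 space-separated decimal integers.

'a': a..z range, 26 + ord('a') − ord('a') = 26
'm': a..z range, 26 + ord('m') − ord('a') = 38
'b': a..z range, 26 + ord('b') − ord('a') = 27
'r': a..z range, 26 + ord('r') − ord('a') = 43
'R': A..Z range, ord('R') − ord('A') = 17
'h': a..z range, 26 + ord('h') − ord('a') = 33
'O': A..Z range, ord('O') − ord('A') = 14

Answer: 26 38 27 43 17 33 14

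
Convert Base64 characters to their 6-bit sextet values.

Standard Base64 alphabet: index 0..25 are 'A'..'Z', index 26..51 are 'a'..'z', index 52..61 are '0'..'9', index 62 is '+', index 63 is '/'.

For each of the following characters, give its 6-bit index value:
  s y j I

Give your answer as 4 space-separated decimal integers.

's': a..z range, 26 + ord('s') − ord('a') = 44
'y': a..z range, 26 + ord('y') − ord('a') = 50
'j': a..z range, 26 + ord('j') − ord('a') = 35
'I': A..Z range, ord('I') − ord('A') = 8

Answer: 44 50 35 8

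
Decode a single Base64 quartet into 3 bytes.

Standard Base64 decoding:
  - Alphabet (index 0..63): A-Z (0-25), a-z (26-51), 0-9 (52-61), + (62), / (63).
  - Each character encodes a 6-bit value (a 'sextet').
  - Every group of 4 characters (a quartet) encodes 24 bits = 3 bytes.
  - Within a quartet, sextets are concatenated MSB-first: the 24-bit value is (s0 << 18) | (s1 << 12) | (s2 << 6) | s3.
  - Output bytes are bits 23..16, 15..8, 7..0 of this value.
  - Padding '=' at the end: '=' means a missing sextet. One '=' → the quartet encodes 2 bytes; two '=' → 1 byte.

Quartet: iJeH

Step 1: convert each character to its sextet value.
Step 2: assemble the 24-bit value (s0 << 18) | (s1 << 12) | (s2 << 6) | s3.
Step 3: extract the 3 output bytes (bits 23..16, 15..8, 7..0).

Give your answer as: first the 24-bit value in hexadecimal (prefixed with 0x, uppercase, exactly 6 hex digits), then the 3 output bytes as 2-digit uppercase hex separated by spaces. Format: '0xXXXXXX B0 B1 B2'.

Sextets: i=34, J=9, e=30, H=7
24-bit: (34<<18) | (9<<12) | (30<<6) | 7
      = 0x880000 | 0x009000 | 0x000780 | 0x000007
      = 0x889787
Bytes: (v>>16)&0xFF=88, (v>>8)&0xFF=97, v&0xFF=87

Answer: 0x889787 88 97 87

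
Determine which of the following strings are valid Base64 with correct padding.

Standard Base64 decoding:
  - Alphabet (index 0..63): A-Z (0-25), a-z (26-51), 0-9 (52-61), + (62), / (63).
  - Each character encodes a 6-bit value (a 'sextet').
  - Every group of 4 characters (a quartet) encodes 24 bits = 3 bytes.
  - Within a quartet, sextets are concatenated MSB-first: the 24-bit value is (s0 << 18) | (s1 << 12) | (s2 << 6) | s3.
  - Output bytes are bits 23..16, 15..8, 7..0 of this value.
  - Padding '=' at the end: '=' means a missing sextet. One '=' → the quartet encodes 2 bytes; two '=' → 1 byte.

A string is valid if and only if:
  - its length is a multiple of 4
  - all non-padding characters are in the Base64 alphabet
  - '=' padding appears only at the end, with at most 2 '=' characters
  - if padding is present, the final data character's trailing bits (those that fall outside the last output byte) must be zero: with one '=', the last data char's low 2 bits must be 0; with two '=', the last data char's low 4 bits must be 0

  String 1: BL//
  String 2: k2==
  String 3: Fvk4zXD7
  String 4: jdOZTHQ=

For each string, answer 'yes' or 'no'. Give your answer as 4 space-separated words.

String 1: 'BL//' → valid
String 2: 'k2==' → invalid (bad trailing bits)
String 3: 'Fvk4zXD7' → valid
String 4: 'jdOZTHQ=' → valid

Answer: yes no yes yes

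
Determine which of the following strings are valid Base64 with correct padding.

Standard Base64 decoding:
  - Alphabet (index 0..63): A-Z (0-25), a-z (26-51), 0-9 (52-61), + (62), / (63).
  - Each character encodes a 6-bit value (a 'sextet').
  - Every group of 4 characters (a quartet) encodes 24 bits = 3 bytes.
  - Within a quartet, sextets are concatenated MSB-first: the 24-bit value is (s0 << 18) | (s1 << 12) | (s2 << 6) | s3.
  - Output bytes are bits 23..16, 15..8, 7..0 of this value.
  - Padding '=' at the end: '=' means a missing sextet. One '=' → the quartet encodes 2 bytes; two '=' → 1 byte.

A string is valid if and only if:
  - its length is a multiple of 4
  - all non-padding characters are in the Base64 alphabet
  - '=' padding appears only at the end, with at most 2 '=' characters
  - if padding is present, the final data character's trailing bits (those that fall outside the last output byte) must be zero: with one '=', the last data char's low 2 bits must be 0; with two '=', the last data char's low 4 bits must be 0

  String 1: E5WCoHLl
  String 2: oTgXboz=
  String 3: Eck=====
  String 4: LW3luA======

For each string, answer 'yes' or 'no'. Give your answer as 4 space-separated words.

Answer: yes no no no

Derivation:
String 1: 'E5WCoHLl' → valid
String 2: 'oTgXboz=' → invalid (bad trailing bits)
String 3: 'Eck=====' → invalid (5 pad chars (max 2))
String 4: 'LW3luA======' → invalid (6 pad chars (max 2))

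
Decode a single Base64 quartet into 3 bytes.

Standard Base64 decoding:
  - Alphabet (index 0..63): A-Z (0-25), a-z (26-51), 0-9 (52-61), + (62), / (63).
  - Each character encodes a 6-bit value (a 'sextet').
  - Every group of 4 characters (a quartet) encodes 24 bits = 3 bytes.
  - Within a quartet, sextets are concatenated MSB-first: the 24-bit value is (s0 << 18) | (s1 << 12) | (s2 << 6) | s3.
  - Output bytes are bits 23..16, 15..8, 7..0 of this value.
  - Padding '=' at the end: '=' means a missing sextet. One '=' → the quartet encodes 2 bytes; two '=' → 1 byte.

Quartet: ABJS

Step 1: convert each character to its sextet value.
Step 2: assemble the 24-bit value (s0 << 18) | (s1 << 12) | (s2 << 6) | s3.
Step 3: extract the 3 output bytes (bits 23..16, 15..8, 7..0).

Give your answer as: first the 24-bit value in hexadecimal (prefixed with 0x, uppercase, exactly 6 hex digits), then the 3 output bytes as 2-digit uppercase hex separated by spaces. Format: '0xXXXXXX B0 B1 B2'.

Sextets: A=0, B=1, J=9, S=18
24-bit: (0<<18) | (1<<12) | (9<<6) | 18
      = 0x000000 | 0x001000 | 0x000240 | 0x000012
      = 0x001252
Bytes: (v>>16)&0xFF=00, (v>>8)&0xFF=12, v&0xFF=52

Answer: 0x001252 00 12 52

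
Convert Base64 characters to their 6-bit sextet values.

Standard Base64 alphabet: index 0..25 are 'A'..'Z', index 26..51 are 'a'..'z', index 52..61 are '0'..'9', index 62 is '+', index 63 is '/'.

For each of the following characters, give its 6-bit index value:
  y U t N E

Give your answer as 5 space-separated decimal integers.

'y': a..z range, 26 + ord('y') − ord('a') = 50
'U': A..Z range, ord('U') − ord('A') = 20
't': a..z range, 26 + ord('t') − ord('a') = 45
'N': A..Z range, ord('N') − ord('A') = 13
'E': A..Z range, ord('E') − ord('A') = 4

Answer: 50 20 45 13 4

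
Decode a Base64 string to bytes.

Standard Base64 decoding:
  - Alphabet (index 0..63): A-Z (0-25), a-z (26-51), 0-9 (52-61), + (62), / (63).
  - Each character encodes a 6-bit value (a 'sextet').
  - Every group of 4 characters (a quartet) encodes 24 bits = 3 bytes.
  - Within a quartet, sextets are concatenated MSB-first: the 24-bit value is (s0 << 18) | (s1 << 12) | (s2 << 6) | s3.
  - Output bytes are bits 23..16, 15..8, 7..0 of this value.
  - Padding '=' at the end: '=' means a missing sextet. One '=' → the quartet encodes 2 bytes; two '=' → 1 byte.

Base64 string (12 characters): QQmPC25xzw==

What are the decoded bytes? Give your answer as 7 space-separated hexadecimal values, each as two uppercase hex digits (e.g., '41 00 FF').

Answer: 41 09 8F 0B 6E 71 CF

Derivation:
After char 0 ('Q'=16): chars_in_quartet=1 acc=0x10 bytes_emitted=0
After char 1 ('Q'=16): chars_in_quartet=2 acc=0x410 bytes_emitted=0
After char 2 ('m'=38): chars_in_quartet=3 acc=0x10426 bytes_emitted=0
After char 3 ('P'=15): chars_in_quartet=4 acc=0x41098F -> emit 41 09 8F, reset; bytes_emitted=3
After char 4 ('C'=2): chars_in_quartet=1 acc=0x2 bytes_emitted=3
After char 5 ('2'=54): chars_in_quartet=2 acc=0xB6 bytes_emitted=3
After char 6 ('5'=57): chars_in_quartet=3 acc=0x2DB9 bytes_emitted=3
After char 7 ('x'=49): chars_in_quartet=4 acc=0xB6E71 -> emit 0B 6E 71, reset; bytes_emitted=6
After char 8 ('z'=51): chars_in_quartet=1 acc=0x33 bytes_emitted=6
After char 9 ('w'=48): chars_in_quartet=2 acc=0xCF0 bytes_emitted=6
Padding '==': partial quartet acc=0xCF0 -> emit CF; bytes_emitted=7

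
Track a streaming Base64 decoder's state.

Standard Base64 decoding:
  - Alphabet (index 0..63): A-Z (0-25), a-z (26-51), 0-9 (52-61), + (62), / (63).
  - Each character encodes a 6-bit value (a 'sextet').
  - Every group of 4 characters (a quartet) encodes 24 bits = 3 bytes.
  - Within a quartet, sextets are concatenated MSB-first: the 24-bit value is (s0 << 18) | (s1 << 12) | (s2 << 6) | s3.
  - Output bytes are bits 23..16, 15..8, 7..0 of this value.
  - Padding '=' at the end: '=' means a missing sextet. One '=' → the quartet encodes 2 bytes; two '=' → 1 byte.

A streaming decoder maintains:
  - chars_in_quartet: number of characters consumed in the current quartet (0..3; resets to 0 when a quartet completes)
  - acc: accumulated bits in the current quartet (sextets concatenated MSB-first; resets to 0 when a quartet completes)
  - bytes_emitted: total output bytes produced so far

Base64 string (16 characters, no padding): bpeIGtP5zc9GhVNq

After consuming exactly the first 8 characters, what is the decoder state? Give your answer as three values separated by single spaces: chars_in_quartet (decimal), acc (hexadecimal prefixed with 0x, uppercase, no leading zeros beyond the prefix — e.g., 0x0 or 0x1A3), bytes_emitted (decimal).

After char 0 ('b'=27): chars_in_quartet=1 acc=0x1B bytes_emitted=0
After char 1 ('p'=41): chars_in_quartet=2 acc=0x6E9 bytes_emitted=0
After char 2 ('e'=30): chars_in_quartet=3 acc=0x1BA5E bytes_emitted=0
After char 3 ('I'=8): chars_in_quartet=4 acc=0x6E9788 -> emit 6E 97 88, reset; bytes_emitted=3
After char 4 ('G'=6): chars_in_quartet=1 acc=0x6 bytes_emitted=3
After char 5 ('t'=45): chars_in_quartet=2 acc=0x1AD bytes_emitted=3
After char 6 ('P'=15): chars_in_quartet=3 acc=0x6B4F bytes_emitted=3
After char 7 ('5'=57): chars_in_quartet=4 acc=0x1AD3F9 -> emit 1A D3 F9, reset; bytes_emitted=6

Answer: 0 0x0 6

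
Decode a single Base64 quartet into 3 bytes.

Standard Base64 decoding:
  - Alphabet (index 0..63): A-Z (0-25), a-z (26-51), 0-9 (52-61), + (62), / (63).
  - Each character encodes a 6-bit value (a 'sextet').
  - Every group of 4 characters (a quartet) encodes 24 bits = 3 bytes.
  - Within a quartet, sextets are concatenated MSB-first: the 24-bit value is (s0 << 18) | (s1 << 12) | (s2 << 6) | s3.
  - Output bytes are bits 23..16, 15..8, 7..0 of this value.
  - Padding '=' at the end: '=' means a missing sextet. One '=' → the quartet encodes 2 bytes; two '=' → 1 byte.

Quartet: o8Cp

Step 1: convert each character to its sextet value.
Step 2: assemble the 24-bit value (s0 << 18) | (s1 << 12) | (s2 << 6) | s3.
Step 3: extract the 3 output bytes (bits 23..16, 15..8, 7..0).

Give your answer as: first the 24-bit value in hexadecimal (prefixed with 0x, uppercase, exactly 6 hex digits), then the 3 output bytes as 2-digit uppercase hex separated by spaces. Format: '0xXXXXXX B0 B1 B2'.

Sextets: o=40, 8=60, C=2, p=41
24-bit: (40<<18) | (60<<12) | (2<<6) | 41
      = 0xA00000 | 0x03C000 | 0x000080 | 0x000029
      = 0xA3C0A9
Bytes: (v>>16)&0xFF=A3, (v>>8)&0xFF=C0, v&0xFF=A9

Answer: 0xA3C0A9 A3 C0 A9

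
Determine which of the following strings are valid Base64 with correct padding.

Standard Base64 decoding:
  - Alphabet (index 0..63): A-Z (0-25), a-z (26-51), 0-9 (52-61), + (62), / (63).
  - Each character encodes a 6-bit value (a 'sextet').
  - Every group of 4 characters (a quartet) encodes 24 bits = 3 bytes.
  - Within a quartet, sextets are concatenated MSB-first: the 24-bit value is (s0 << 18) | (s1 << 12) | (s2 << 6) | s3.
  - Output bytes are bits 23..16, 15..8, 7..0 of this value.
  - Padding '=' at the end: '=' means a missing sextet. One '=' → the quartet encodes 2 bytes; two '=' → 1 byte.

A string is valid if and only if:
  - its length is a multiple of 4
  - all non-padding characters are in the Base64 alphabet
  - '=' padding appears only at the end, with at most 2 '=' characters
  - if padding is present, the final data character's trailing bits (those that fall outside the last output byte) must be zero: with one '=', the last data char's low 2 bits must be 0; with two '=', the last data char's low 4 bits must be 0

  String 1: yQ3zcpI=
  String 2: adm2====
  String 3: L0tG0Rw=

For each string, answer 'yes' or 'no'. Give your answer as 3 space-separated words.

Answer: yes no yes

Derivation:
String 1: 'yQ3zcpI=' → valid
String 2: 'adm2====' → invalid (4 pad chars (max 2))
String 3: 'L0tG0Rw=' → valid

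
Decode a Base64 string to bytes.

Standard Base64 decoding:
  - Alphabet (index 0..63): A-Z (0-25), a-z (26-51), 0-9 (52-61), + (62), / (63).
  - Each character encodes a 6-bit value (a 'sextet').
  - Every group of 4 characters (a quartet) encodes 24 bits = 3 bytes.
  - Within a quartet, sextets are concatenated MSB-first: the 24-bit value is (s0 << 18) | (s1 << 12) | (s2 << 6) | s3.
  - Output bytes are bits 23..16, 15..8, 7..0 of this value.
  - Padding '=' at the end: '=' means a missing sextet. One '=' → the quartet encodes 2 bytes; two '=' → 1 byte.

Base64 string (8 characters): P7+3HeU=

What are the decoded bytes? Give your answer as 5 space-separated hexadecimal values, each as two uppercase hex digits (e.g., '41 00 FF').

Answer: 3F BF B7 1D E5

Derivation:
After char 0 ('P'=15): chars_in_quartet=1 acc=0xF bytes_emitted=0
After char 1 ('7'=59): chars_in_quartet=2 acc=0x3FB bytes_emitted=0
After char 2 ('+'=62): chars_in_quartet=3 acc=0xFEFE bytes_emitted=0
After char 3 ('3'=55): chars_in_quartet=4 acc=0x3FBFB7 -> emit 3F BF B7, reset; bytes_emitted=3
After char 4 ('H'=7): chars_in_quartet=1 acc=0x7 bytes_emitted=3
After char 5 ('e'=30): chars_in_quartet=2 acc=0x1DE bytes_emitted=3
After char 6 ('U'=20): chars_in_quartet=3 acc=0x7794 bytes_emitted=3
Padding '=': partial quartet acc=0x7794 -> emit 1D E5; bytes_emitted=5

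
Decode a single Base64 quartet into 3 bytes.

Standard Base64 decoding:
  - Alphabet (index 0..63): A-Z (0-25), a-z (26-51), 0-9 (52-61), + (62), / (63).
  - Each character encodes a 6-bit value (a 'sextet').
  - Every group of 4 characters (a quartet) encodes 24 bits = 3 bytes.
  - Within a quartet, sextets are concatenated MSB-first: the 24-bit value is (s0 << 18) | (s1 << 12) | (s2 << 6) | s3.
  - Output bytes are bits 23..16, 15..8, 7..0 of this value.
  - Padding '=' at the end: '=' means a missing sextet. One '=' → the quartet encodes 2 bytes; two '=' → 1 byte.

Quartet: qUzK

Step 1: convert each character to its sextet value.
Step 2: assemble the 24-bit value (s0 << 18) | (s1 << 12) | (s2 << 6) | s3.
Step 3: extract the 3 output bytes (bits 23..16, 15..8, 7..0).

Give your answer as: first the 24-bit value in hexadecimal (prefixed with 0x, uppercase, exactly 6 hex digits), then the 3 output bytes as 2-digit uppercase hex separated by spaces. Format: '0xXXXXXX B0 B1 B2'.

Answer: 0xA94CCA A9 4C CA

Derivation:
Sextets: q=42, U=20, z=51, K=10
24-bit: (42<<18) | (20<<12) | (51<<6) | 10
      = 0xA80000 | 0x014000 | 0x000CC0 | 0x00000A
      = 0xA94CCA
Bytes: (v>>16)&0xFF=A9, (v>>8)&0xFF=4C, v&0xFF=CA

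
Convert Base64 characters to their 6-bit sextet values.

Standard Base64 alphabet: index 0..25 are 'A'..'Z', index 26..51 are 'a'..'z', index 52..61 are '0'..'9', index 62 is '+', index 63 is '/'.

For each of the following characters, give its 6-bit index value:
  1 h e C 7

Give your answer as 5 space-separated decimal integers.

'1': 0..9 range, 52 + ord('1') − ord('0') = 53
'h': a..z range, 26 + ord('h') − ord('a') = 33
'e': a..z range, 26 + ord('e') − ord('a') = 30
'C': A..Z range, ord('C') − ord('A') = 2
'7': 0..9 range, 52 + ord('7') − ord('0') = 59

Answer: 53 33 30 2 59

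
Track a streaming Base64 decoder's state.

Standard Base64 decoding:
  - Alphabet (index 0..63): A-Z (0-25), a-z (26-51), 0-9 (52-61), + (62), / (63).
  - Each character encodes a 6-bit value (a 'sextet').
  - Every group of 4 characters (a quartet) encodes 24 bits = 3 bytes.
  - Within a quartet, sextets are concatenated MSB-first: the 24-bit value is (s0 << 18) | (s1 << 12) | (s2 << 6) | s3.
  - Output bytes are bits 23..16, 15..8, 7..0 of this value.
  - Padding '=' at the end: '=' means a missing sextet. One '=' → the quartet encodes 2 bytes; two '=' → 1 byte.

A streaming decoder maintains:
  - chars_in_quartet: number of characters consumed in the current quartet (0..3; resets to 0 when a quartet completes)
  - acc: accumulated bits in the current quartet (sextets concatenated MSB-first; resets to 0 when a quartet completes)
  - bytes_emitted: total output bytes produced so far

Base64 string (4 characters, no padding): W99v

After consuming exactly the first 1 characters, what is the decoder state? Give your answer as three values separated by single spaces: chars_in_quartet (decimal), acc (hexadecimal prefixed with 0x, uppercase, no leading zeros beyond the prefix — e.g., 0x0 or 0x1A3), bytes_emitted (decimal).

After char 0 ('W'=22): chars_in_quartet=1 acc=0x16 bytes_emitted=0

Answer: 1 0x16 0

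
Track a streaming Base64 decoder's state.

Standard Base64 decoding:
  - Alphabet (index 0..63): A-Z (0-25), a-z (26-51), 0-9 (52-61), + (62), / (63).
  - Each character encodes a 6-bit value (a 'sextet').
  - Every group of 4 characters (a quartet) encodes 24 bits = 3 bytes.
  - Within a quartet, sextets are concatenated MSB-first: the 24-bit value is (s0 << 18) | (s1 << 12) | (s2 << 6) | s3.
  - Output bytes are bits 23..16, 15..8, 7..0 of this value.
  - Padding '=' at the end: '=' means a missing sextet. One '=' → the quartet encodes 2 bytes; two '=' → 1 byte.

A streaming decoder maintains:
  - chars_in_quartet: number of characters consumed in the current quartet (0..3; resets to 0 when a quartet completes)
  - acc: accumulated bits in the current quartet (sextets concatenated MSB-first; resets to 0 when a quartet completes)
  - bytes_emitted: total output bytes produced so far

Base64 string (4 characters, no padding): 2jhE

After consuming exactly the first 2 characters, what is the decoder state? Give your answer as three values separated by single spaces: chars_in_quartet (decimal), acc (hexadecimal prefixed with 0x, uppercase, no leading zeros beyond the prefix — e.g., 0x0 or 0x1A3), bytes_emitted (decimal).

Answer: 2 0xDA3 0

Derivation:
After char 0 ('2'=54): chars_in_quartet=1 acc=0x36 bytes_emitted=0
After char 1 ('j'=35): chars_in_quartet=2 acc=0xDA3 bytes_emitted=0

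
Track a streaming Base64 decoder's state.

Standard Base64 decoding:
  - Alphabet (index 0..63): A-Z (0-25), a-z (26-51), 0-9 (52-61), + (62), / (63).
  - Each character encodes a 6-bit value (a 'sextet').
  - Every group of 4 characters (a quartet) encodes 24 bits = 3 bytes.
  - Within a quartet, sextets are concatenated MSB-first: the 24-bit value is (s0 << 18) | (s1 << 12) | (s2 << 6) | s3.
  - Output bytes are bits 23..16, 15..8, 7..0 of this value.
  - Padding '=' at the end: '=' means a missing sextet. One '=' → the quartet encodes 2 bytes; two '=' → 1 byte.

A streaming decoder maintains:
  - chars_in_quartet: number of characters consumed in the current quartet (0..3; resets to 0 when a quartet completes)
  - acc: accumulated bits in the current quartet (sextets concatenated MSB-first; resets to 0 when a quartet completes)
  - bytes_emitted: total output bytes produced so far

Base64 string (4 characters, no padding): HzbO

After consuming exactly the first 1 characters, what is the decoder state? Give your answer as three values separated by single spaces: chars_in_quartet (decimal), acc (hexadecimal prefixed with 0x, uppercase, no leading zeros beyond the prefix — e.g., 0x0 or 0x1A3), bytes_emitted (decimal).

Answer: 1 0x7 0

Derivation:
After char 0 ('H'=7): chars_in_quartet=1 acc=0x7 bytes_emitted=0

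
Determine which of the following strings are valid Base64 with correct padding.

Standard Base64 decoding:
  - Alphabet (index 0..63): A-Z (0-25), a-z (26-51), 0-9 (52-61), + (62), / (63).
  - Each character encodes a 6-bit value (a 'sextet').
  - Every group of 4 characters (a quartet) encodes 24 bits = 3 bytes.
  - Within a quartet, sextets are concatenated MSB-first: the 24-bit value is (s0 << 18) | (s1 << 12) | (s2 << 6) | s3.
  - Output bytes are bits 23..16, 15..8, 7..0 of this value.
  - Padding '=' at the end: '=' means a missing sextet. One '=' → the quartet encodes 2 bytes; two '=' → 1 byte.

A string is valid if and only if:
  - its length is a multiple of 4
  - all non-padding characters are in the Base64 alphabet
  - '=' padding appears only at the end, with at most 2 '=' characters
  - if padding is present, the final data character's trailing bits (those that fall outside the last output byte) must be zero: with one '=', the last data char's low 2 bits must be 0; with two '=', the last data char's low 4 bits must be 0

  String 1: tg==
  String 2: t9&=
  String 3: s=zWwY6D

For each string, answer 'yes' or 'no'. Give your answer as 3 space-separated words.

Answer: yes no no

Derivation:
String 1: 'tg==' → valid
String 2: 't9&=' → invalid (bad char(s): ['&'])
String 3: 's=zWwY6D' → invalid (bad char(s): ['=']; '=' in middle)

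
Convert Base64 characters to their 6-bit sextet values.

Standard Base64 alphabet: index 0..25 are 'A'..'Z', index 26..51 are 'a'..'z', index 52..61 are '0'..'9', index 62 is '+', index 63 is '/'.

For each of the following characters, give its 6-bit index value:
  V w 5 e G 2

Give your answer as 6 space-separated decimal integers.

Answer: 21 48 57 30 6 54

Derivation:
'V': A..Z range, ord('V') − ord('A') = 21
'w': a..z range, 26 + ord('w') − ord('a') = 48
'5': 0..9 range, 52 + ord('5') − ord('0') = 57
'e': a..z range, 26 + ord('e') − ord('a') = 30
'G': A..Z range, ord('G') − ord('A') = 6
'2': 0..9 range, 52 + ord('2') − ord('0') = 54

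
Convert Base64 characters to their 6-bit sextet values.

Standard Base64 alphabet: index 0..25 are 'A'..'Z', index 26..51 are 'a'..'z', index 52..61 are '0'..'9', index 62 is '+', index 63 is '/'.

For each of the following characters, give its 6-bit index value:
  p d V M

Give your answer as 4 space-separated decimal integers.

Answer: 41 29 21 12

Derivation:
'p': a..z range, 26 + ord('p') − ord('a') = 41
'd': a..z range, 26 + ord('d') − ord('a') = 29
'V': A..Z range, ord('V') − ord('A') = 21
'M': A..Z range, ord('M') − ord('A') = 12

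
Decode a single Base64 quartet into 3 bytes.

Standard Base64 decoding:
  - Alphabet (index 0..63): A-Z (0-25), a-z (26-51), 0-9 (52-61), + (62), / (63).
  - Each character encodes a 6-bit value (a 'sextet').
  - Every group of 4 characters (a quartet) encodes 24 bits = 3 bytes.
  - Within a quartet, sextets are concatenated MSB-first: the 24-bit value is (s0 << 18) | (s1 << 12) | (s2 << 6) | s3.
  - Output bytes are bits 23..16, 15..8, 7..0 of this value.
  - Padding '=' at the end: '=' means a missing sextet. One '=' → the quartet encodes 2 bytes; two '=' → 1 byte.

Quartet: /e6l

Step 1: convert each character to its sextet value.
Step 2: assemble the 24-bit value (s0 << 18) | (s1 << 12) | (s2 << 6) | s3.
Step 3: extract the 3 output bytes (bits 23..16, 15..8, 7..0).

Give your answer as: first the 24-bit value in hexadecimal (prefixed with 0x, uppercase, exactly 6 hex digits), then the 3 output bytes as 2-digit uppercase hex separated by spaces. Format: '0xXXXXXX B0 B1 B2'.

Sextets: /=63, e=30, 6=58, l=37
24-bit: (63<<18) | (30<<12) | (58<<6) | 37
      = 0xFC0000 | 0x01E000 | 0x000E80 | 0x000025
      = 0xFDEEA5
Bytes: (v>>16)&0xFF=FD, (v>>8)&0xFF=EE, v&0xFF=A5

Answer: 0xFDEEA5 FD EE A5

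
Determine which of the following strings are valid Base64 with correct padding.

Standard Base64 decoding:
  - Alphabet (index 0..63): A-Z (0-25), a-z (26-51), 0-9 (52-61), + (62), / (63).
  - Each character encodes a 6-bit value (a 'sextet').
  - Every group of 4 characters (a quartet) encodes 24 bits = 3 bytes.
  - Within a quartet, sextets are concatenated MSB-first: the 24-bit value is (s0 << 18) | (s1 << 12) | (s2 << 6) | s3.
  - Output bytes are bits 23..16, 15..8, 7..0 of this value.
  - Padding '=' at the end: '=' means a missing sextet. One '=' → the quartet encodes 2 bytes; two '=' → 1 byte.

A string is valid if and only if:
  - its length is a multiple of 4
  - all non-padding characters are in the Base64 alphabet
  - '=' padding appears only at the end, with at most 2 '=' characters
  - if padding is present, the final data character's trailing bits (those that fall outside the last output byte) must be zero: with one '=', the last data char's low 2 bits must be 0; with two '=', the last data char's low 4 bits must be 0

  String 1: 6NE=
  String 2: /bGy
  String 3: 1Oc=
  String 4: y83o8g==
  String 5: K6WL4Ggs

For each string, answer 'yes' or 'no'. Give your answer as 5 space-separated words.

String 1: '6NE=' → valid
String 2: '/bGy' → valid
String 3: '1Oc=' → valid
String 4: 'y83o8g==' → valid
String 5: 'K6WL4Ggs' → valid

Answer: yes yes yes yes yes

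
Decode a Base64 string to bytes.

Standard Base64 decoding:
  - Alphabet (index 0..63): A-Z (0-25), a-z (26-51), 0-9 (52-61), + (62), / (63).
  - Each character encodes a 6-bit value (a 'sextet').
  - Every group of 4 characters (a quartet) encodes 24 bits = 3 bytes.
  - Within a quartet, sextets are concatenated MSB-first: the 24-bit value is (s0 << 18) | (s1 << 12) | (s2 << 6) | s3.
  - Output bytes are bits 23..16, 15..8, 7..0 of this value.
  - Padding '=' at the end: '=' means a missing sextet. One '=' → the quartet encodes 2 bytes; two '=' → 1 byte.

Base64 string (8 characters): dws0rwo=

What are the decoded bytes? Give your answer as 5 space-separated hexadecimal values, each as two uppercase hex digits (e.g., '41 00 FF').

Answer: 77 0B 34 AF 0A

Derivation:
After char 0 ('d'=29): chars_in_quartet=1 acc=0x1D bytes_emitted=0
After char 1 ('w'=48): chars_in_quartet=2 acc=0x770 bytes_emitted=0
After char 2 ('s'=44): chars_in_quartet=3 acc=0x1DC2C bytes_emitted=0
After char 3 ('0'=52): chars_in_quartet=4 acc=0x770B34 -> emit 77 0B 34, reset; bytes_emitted=3
After char 4 ('r'=43): chars_in_quartet=1 acc=0x2B bytes_emitted=3
After char 5 ('w'=48): chars_in_quartet=2 acc=0xAF0 bytes_emitted=3
After char 6 ('o'=40): chars_in_quartet=3 acc=0x2BC28 bytes_emitted=3
Padding '=': partial quartet acc=0x2BC28 -> emit AF 0A; bytes_emitted=5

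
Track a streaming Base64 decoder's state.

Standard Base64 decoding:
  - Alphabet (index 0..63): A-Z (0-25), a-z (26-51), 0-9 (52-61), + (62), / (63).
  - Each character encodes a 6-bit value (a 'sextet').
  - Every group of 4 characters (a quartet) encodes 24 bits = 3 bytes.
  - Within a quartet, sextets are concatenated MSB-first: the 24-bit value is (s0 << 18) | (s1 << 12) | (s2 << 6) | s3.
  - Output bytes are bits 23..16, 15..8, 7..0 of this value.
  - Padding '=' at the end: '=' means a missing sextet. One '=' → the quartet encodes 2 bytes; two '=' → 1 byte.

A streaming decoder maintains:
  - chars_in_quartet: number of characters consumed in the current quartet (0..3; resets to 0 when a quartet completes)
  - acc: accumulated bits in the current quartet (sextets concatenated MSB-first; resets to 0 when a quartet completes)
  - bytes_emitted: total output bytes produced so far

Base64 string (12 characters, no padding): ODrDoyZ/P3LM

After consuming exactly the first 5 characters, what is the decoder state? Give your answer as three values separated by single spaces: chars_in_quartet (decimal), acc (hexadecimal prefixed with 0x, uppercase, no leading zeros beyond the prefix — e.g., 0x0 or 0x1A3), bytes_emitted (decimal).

Answer: 1 0x28 3

Derivation:
After char 0 ('O'=14): chars_in_quartet=1 acc=0xE bytes_emitted=0
After char 1 ('D'=3): chars_in_quartet=2 acc=0x383 bytes_emitted=0
After char 2 ('r'=43): chars_in_quartet=3 acc=0xE0EB bytes_emitted=0
After char 3 ('D'=3): chars_in_quartet=4 acc=0x383AC3 -> emit 38 3A C3, reset; bytes_emitted=3
After char 4 ('o'=40): chars_in_quartet=1 acc=0x28 bytes_emitted=3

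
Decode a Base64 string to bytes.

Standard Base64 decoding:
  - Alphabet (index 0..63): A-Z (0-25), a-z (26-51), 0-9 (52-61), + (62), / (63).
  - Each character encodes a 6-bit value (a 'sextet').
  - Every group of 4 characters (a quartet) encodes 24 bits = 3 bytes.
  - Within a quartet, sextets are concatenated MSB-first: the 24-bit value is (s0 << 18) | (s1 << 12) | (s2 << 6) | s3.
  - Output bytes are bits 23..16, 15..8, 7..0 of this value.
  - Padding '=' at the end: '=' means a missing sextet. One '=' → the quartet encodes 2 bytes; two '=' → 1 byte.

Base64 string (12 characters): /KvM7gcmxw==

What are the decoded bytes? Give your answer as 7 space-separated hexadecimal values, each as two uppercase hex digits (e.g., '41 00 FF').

Answer: FC AB CC EE 07 26 C7

Derivation:
After char 0 ('/'=63): chars_in_quartet=1 acc=0x3F bytes_emitted=0
After char 1 ('K'=10): chars_in_quartet=2 acc=0xFCA bytes_emitted=0
After char 2 ('v'=47): chars_in_quartet=3 acc=0x3F2AF bytes_emitted=0
After char 3 ('M'=12): chars_in_quartet=4 acc=0xFCABCC -> emit FC AB CC, reset; bytes_emitted=3
After char 4 ('7'=59): chars_in_quartet=1 acc=0x3B bytes_emitted=3
After char 5 ('g'=32): chars_in_quartet=2 acc=0xEE0 bytes_emitted=3
After char 6 ('c'=28): chars_in_quartet=3 acc=0x3B81C bytes_emitted=3
After char 7 ('m'=38): chars_in_quartet=4 acc=0xEE0726 -> emit EE 07 26, reset; bytes_emitted=6
After char 8 ('x'=49): chars_in_quartet=1 acc=0x31 bytes_emitted=6
After char 9 ('w'=48): chars_in_quartet=2 acc=0xC70 bytes_emitted=6
Padding '==': partial quartet acc=0xC70 -> emit C7; bytes_emitted=7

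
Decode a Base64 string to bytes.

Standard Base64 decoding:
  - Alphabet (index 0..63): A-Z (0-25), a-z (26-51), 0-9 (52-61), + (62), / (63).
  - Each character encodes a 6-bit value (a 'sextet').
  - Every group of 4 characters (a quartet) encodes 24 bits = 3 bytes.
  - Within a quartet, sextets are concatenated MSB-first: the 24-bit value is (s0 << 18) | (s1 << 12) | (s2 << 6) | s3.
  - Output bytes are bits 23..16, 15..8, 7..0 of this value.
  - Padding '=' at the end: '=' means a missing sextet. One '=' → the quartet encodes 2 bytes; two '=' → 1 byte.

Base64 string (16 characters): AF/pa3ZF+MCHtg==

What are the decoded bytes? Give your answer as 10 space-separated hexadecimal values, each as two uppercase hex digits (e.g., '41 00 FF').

After char 0 ('A'=0): chars_in_quartet=1 acc=0x0 bytes_emitted=0
After char 1 ('F'=5): chars_in_quartet=2 acc=0x5 bytes_emitted=0
After char 2 ('/'=63): chars_in_quartet=3 acc=0x17F bytes_emitted=0
After char 3 ('p'=41): chars_in_quartet=4 acc=0x5FE9 -> emit 00 5F E9, reset; bytes_emitted=3
After char 4 ('a'=26): chars_in_quartet=1 acc=0x1A bytes_emitted=3
After char 5 ('3'=55): chars_in_quartet=2 acc=0x6B7 bytes_emitted=3
After char 6 ('Z'=25): chars_in_quartet=3 acc=0x1ADD9 bytes_emitted=3
After char 7 ('F'=5): chars_in_quartet=4 acc=0x6B7645 -> emit 6B 76 45, reset; bytes_emitted=6
After char 8 ('+'=62): chars_in_quartet=1 acc=0x3E bytes_emitted=6
After char 9 ('M'=12): chars_in_quartet=2 acc=0xF8C bytes_emitted=6
After char 10 ('C'=2): chars_in_quartet=3 acc=0x3E302 bytes_emitted=6
After char 11 ('H'=7): chars_in_quartet=4 acc=0xF8C087 -> emit F8 C0 87, reset; bytes_emitted=9
After char 12 ('t'=45): chars_in_quartet=1 acc=0x2D bytes_emitted=9
After char 13 ('g'=32): chars_in_quartet=2 acc=0xB60 bytes_emitted=9
Padding '==': partial quartet acc=0xB60 -> emit B6; bytes_emitted=10

Answer: 00 5F E9 6B 76 45 F8 C0 87 B6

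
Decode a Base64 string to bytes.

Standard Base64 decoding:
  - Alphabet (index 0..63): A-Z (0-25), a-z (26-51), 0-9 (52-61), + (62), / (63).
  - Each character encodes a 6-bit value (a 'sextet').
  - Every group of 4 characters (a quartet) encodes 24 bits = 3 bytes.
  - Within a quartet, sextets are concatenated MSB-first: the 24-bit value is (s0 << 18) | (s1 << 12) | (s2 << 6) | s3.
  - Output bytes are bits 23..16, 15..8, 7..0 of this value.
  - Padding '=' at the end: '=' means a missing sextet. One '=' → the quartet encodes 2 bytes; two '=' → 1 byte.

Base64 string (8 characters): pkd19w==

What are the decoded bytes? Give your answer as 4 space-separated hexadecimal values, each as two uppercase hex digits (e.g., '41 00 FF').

After char 0 ('p'=41): chars_in_quartet=1 acc=0x29 bytes_emitted=0
After char 1 ('k'=36): chars_in_quartet=2 acc=0xA64 bytes_emitted=0
After char 2 ('d'=29): chars_in_quartet=3 acc=0x2991D bytes_emitted=0
After char 3 ('1'=53): chars_in_quartet=4 acc=0xA64775 -> emit A6 47 75, reset; bytes_emitted=3
After char 4 ('9'=61): chars_in_quartet=1 acc=0x3D bytes_emitted=3
After char 5 ('w'=48): chars_in_quartet=2 acc=0xF70 bytes_emitted=3
Padding '==': partial quartet acc=0xF70 -> emit F7; bytes_emitted=4

Answer: A6 47 75 F7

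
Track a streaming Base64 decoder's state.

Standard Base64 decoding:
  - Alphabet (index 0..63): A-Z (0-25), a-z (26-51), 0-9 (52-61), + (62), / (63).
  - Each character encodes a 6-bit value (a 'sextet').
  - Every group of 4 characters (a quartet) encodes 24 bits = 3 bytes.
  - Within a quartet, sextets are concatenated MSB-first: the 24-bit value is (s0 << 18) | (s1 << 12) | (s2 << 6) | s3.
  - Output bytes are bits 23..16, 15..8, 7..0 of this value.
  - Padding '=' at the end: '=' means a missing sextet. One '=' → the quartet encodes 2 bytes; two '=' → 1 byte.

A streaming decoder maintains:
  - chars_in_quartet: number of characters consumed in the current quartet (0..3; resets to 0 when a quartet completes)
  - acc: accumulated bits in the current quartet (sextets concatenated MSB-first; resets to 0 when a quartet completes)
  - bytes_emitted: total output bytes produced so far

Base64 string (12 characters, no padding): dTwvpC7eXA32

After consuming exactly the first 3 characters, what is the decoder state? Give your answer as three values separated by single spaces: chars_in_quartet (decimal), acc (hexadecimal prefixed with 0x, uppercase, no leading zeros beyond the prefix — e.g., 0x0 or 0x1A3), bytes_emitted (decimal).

Answer: 3 0x1D4F0 0

Derivation:
After char 0 ('d'=29): chars_in_quartet=1 acc=0x1D bytes_emitted=0
After char 1 ('T'=19): chars_in_quartet=2 acc=0x753 bytes_emitted=0
After char 2 ('w'=48): chars_in_quartet=3 acc=0x1D4F0 bytes_emitted=0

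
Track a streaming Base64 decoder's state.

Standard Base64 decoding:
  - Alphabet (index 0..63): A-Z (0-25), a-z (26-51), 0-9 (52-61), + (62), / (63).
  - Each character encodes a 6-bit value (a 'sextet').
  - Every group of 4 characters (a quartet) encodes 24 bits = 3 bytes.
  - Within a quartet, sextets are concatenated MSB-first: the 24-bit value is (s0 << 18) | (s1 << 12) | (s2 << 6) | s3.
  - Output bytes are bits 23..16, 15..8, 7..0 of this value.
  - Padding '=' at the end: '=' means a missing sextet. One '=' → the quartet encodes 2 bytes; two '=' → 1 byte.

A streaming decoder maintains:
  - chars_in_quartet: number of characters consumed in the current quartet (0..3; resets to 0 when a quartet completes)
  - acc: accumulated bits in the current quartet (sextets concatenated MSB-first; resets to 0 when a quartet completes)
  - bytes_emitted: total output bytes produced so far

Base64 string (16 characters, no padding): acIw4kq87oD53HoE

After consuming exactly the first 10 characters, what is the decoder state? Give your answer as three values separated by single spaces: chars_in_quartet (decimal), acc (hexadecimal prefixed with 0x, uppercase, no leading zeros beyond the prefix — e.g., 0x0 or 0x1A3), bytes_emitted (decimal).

After char 0 ('a'=26): chars_in_quartet=1 acc=0x1A bytes_emitted=0
After char 1 ('c'=28): chars_in_quartet=2 acc=0x69C bytes_emitted=0
After char 2 ('I'=8): chars_in_quartet=3 acc=0x1A708 bytes_emitted=0
After char 3 ('w'=48): chars_in_quartet=4 acc=0x69C230 -> emit 69 C2 30, reset; bytes_emitted=3
After char 4 ('4'=56): chars_in_quartet=1 acc=0x38 bytes_emitted=3
After char 5 ('k'=36): chars_in_quartet=2 acc=0xE24 bytes_emitted=3
After char 6 ('q'=42): chars_in_quartet=3 acc=0x3892A bytes_emitted=3
After char 7 ('8'=60): chars_in_quartet=4 acc=0xE24ABC -> emit E2 4A BC, reset; bytes_emitted=6
After char 8 ('7'=59): chars_in_quartet=1 acc=0x3B bytes_emitted=6
After char 9 ('o'=40): chars_in_quartet=2 acc=0xEE8 bytes_emitted=6

Answer: 2 0xEE8 6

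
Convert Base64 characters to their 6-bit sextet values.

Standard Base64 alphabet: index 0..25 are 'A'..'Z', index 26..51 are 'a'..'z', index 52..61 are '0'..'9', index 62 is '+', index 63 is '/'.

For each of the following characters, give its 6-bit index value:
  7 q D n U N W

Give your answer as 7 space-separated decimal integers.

'7': 0..9 range, 52 + ord('7') − ord('0') = 59
'q': a..z range, 26 + ord('q') − ord('a') = 42
'D': A..Z range, ord('D') − ord('A') = 3
'n': a..z range, 26 + ord('n') − ord('a') = 39
'U': A..Z range, ord('U') − ord('A') = 20
'N': A..Z range, ord('N') − ord('A') = 13
'W': A..Z range, ord('W') − ord('A') = 22

Answer: 59 42 3 39 20 13 22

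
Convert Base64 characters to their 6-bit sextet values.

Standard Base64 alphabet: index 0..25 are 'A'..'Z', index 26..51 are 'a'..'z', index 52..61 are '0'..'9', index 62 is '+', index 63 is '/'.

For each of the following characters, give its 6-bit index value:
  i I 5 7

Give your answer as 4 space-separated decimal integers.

'i': a..z range, 26 + ord('i') − ord('a') = 34
'I': A..Z range, ord('I') − ord('A') = 8
'5': 0..9 range, 52 + ord('5') − ord('0') = 57
'7': 0..9 range, 52 + ord('7') − ord('0') = 59

Answer: 34 8 57 59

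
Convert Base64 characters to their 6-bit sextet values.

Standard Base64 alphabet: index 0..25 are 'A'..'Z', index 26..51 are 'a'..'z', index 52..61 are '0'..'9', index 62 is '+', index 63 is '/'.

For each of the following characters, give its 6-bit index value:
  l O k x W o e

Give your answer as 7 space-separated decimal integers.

Answer: 37 14 36 49 22 40 30

Derivation:
'l': a..z range, 26 + ord('l') − ord('a') = 37
'O': A..Z range, ord('O') − ord('A') = 14
'k': a..z range, 26 + ord('k') − ord('a') = 36
'x': a..z range, 26 + ord('x') − ord('a') = 49
'W': A..Z range, ord('W') − ord('A') = 22
'o': a..z range, 26 + ord('o') − ord('a') = 40
'e': a..z range, 26 + ord('e') − ord('a') = 30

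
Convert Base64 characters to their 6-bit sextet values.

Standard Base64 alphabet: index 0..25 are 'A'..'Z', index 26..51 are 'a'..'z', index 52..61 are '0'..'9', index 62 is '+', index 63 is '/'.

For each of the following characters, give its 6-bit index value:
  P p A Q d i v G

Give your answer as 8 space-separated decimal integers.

'P': A..Z range, ord('P') − ord('A') = 15
'p': a..z range, 26 + ord('p') − ord('a') = 41
'A': A..Z range, ord('A') − ord('A') = 0
'Q': A..Z range, ord('Q') − ord('A') = 16
'd': a..z range, 26 + ord('d') − ord('a') = 29
'i': a..z range, 26 + ord('i') − ord('a') = 34
'v': a..z range, 26 + ord('v') − ord('a') = 47
'G': A..Z range, ord('G') − ord('A') = 6

Answer: 15 41 0 16 29 34 47 6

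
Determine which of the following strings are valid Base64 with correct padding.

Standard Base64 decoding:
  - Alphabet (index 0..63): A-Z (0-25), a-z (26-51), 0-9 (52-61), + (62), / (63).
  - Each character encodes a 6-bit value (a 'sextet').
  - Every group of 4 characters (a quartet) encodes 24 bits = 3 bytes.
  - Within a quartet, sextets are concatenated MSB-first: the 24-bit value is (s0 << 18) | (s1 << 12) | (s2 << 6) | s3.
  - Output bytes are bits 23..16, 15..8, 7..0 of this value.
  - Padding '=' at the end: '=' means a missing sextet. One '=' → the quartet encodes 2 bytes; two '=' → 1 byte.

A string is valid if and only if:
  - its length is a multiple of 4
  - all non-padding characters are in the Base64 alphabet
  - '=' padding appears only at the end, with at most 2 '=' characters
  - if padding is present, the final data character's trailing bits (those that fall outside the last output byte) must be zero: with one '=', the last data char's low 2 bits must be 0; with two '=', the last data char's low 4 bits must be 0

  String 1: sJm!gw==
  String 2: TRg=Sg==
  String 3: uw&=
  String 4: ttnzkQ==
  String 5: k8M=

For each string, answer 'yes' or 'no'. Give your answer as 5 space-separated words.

Answer: no no no yes yes

Derivation:
String 1: 'sJm!gw==' → invalid (bad char(s): ['!'])
String 2: 'TRg=Sg==' → invalid (bad char(s): ['=']; '=' in middle)
String 3: 'uw&=' → invalid (bad char(s): ['&'])
String 4: 'ttnzkQ==' → valid
String 5: 'k8M=' → valid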